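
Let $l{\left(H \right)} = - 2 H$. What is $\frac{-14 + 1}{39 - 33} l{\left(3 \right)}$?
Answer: $13$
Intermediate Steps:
$\frac{-14 + 1}{39 - 33} l{\left(3 \right)} = \frac{-14 + 1}{39 - 33} \left(\left(-2\right) 3\right) = \frac{1}{6} \left(-13\right) \left(-6\right) = \left(- \frac{13}{6}\right) \left(-6\right) = 13$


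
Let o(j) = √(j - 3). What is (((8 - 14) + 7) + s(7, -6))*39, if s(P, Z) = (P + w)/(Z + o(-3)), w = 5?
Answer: 39*(√6 - 6*I)/(√6 + 6*I) ≈ -27.857 - 27.294*I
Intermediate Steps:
o(j) = √(-3 + j)
s(P, Z) = (5 + P)/(Z + I*√6) (s(P, Z) = (P + 5)/(Z + √(-3 - 3)) = (5 + P)/(Z + √(-6)) = (5 + P)/(Z + I*√6))
(((8 - 14) + 7) + s(7, -6))*39 = (((8 - 14) + 7) + (5 + 7)/(-6 + I*√6))*39 = ((-6 + 7) + 12/(-6 + I*√6))*39 = (1 + 12/(-6 + I*√6))*39 = 39 + 468/(-6 + I*√6)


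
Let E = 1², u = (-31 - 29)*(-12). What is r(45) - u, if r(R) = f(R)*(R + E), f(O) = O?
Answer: 1350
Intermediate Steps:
u = 720 (u = -60*(-12) = 720)
E = 1
r(R) = R*(1 + R) (r(R) = R*(R + 1) = R*(1 + R))
r(45) - u = 45*(1 + 45) - 1*720 = 45*46 - 720 = 2070 - 720 = 1350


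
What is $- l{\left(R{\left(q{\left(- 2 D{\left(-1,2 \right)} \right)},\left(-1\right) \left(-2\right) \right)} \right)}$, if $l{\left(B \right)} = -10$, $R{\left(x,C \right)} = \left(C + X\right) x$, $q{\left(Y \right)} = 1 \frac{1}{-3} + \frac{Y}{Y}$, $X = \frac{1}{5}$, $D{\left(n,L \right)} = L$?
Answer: $10$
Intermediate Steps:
$X = \frac{1}{5} \approx 0.2$
$q{\left(Y \right)} = \frac{2}{3}$ ($q{\left(Y \right)} = 1 \left(- \frac{1}{3}\right) + 1 = - \frac{1}{3} + 1 = \frac{2}{3}$)
$R{\left(x,C \right)} = x \left(\frac{1}{5} + C\right)$ ($R{\left(x,C \right)} = \left(C + \frac{1}{5}\right) x = \left(\frac{1}{5} + C\right) x = x \left(\frac{1}{5} + C\right)$)
$- l{\left(R{\left(q{\left(- 2 D{\left(-1,2 \right)} \right)},\left(-1\right) \left(-2\right) \right)} \right)} = \left(-1\right) \left(-10\right) = 10$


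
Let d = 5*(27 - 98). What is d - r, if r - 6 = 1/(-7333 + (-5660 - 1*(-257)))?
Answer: -4597695/12736 ≈ -361.00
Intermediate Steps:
d = -355 (d = 5*(-71) = -355)
r = 76415/12736 (r = 6 + 1/(-7333 + (-5660 - 1*(-257))) = 6 + 1/(-7333 + (-5660 + 257)) = 6 + 1/(-7333 - 5403) = 6 + 1/(-12736) = 6 - 1/12736 = 76415/12736 ≈ 5.9999)
d - r = -355 - 1*76415/12736 = -355 - 76415/12736 = -4597695/12736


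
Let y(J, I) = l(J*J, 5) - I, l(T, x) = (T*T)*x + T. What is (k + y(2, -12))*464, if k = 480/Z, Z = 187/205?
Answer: 53987328/187 ≈ 2.8870e+5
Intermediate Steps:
l(T, x) = T + x*T**2 (l(T, x) = T**2*x + T = x*T**2 + T = T + x*T**2)
Z = 187/205 (Z = 187*(1/205) = 187/205 ≈ 0.91220)
k = 98400/187 (k = 480/(187/205) = 480*(205/187) = 98400/187 ≈ 526.20)
y(J, I) = -I + J**2*(1 + 5*J**2) (y(J, I) = (J*J)*(1 + (J*J)*5) - I = J**2*(1 + J**2*5) - I = J**2*(1 + 5*J**2) - I = -I + J**2*(1 + 5*J**2))
(k + y(2, -12))*464 = (98400/187 + (2**2 - 1*(-12) + 5*2**4))*464 = (98400/187 + (4 + 12 + 5*16))*464 = (98400/187 + (4 + 12 + 80))*464 = (98400/187 + 96)*464 = (116352/187)*464 = 53987328/187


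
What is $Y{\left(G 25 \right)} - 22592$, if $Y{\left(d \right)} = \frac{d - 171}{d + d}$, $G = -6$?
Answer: $- \frac{2259093}{100} \approx -22591.0$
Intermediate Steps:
$Y{\left(d \right)} = \frac{-171 + d}{2 d}$
$Y{\left(G 25 \right)} - 22592 = \frac{-171 - 150}{2 \left(\left(-6\right) 25\right)} - 22592 = \frac{-171 - 150}{2 \left(-150\right)} - 22592 = \frac{1}{2} \left(- \frac{1}{150}\right) \left(-321\right) - 22592 = \frac{107}{100} - 22592 = - \frac{2259093}{100}$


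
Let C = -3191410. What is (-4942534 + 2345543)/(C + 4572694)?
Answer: -2596991/1381284 ≈ -1.8801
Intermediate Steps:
(-4942534 + 2345543)/(C + 4572694) = (-4942534 + 2345543)/(-3191410 + 4572694) = -2596991/1381284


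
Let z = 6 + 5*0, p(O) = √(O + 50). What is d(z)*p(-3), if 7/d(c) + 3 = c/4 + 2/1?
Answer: 14*√47 ≈ 95.979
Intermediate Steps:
p(O) = √(50 + O)
z = 6 (z = 6 + 0 = 6)
d(c) = 7/(-1 + c/4) (d(c) = 7/(-3 + (c/4 + 2/1)) = 7/(-3 + (c*(¼) + 2*1)) = 7/(-3 + (c/4 + 2)) = 7/(-3 + (2 + c/4)) = 7/(-1 + c/4))
d(z)*p(-3) = (28/(-4 + 6))*√(50 - 3) = (28/2)*√47 = (28*(½))*√47 = 14*√47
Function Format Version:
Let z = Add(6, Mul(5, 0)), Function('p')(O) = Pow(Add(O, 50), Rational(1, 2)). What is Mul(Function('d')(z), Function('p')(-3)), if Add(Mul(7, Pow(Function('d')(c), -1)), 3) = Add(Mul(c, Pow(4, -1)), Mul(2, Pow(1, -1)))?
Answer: Mul(14, Pow(47, Rational(1, 2))) ≈ 95.979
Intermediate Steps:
Function('p')(O) = Pow(Add(50, O), Rational(1, 2))
z = 6 (z = Add(6, 0) = 6)
Function('d')(c) = Mul(7, Pow(Add(-1, Mul(Rational(1, 4), c)), -1)) (Function('d')(c) = Mul(7, Pow(Add(-3, Add(Mul(c, Pow(4, -1)), Mul(2, Pow(1, -1)))), -1)) = Mul(7, Pow(Add(-3, Add(Mul(c, Rational(1, 4)), Mul(2, 1))), -1)) = Mul(7, Pow(Add(-3, Add(Mul(Rational(1, 4), c), 2)), -1)) = Mul(7, Pow(Add(-3, Add(2, Mul(Rational(1, 4), c))), -1)) = Mul(7, Pow(Add(-1, Mul(Rational(1, 4), c)), -1)))
Mul(Function('d')(z), Function('p')(-3)) = Mul(Mul(28, Pow(Add(-4, 6), -1)), Pow(Add(50, -3), Rational(1, 2))) = Mul(Mul(28, Pow(2, -1)), Pow(47, Rational(1, 2))) = Mul(Mul(28, Rational(1, 2)), Pow(47, Rational(1, 2))) = Mul(14, Pow(47, Rational(1, 2)))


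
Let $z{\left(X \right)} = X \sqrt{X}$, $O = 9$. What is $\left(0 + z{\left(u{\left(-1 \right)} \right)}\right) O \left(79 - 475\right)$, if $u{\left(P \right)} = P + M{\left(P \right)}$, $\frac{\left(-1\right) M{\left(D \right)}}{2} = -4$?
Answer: $- 24948 \sqrt{7} \approx -66006.0$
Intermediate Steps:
$M{\left(D \right)} = 8$ ($M{\left(D \right)} = \left(-2\right) \left(-4\right) = 8$)
$u{\left(P \right)} = 8 + P$ ($u{\left(P \right)} = P + 8 = 8 + P$)
$z{\left(X \right)} = X^{\frac{3}{2}}$
$\left(0 + z{\left(u{\left(-1 \right)} \right)}\right) O \left(79 - 475\right) = \left(0 + \left(8 - 1\right)^{\frac{3}{2}}\right) 9 \left(79 - 475\right) = \left(0 + 7^{\frac{3}{2}}\right) 9 \left(-396\right) = \left(0 + 7 \sqrt{7}\right) 9 \left(-396\right) = 7 \sqrt{7} \cdot 9 \left(-396\right) = 63 \sqrt{7} \left(-396\right) = - 24948 \sqrt{7}$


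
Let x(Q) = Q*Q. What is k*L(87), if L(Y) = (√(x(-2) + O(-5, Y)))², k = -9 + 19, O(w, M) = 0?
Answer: 40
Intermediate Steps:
k = 10
x(Q) = Q²
L(Y) = 4 (L(Y) = (√((-2)² + 0))² = (√(4 + 0))² = (√4)² = 2² = 4)
k*L(87) = 10*4 = 40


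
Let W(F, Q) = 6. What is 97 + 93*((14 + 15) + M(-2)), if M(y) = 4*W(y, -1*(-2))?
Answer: 5026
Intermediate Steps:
M(y) = 24 (M(y) = 4*6 = 24)
97 + 93*((14 + 15) + M(-2)) = 97 + 93*((14 + 15) + 24) = 97 + 93*(29 + 24) = 97 + 93*53 = 97 + 4929 = 5026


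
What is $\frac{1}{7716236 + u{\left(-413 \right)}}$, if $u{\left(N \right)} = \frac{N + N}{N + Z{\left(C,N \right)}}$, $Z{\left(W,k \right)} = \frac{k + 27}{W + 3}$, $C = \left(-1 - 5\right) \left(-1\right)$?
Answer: $\frac{4103}{31659723742} \approx 1.296 \cdot 10^{-7}$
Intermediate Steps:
$C = 6$ ($C = \left(-6\right) \left(-1\right) = 6$)
$Z{\left(W,k \right)} = \frac{27 + k}{3 + W}$
$u{\left(N \right)} = \frac{2 N}{3 + \frac{10 N}{9}}$ ($u{\left(N \right)} = \frac{N + N}{N + \frac{27 + N}{3 + 6}} = \frac{2 N}{N + \frac{27 + N}{9}} = \frac{2 N}{N + \left(3 + \frac{N}{9}\right)} = \frac{2 N}{3 + \frac{10 N}{9}}$)
$\frac{1}{7716236 + u{\left(-413 \right)}} = \frac{1}{7716236 + 18 \left(-413\right) \frac{1}{27 + 10 \left(-413\right)}} = \frac{1}{7716236 + 18 \left(-413\right) \frac{1}{27 - 4130}} = \frac{1}{7716236 + 18 \left(-413\right) \frac{1}{-4103}} = \frac{1}{7716236 + 18 \left(-413\right) \left(- \frac{1}{4103}\right)} = \frac{1}{7716236 + \frac{7434}{4103}} = \frac{1}{\frac{31659723742}{4103}} = \frac{4103}{31659723742}$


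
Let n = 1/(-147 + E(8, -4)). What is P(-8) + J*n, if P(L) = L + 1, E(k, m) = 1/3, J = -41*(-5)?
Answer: -739/88 ≈ -8.3977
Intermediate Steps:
J = 205
E(k, m) = 1/3
n = -3/440 (n = 1/(-147 + 1/3) = 1/(-440/3) = -3/440 ≈ -0.0068182)
P(L) = 1 + L
P(-8) + J*n = (1 - 8) + 205*(-3/440) = -7 - 123/88 = -739/88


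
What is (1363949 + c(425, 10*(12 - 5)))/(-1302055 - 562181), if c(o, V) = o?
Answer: -62017/84738 ≈ -0.73187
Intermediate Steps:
(1363949 + c(425, 10*(12 - 5)))/(-1302055 - 562181) = (1363949 + 425)/(-1302055 - 562181) = 1364374/(-1864236) = 1364374*(-1/1864236) = -62017/84738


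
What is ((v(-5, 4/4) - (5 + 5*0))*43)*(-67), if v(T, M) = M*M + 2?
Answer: 5762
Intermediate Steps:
v(T, M) = 2 + M² (v(T, M) = M² + 2 = 2 + M²)
((v(-5, 4/4) - (5 + 5*0))*43)*(-67) = (((2 + (4/4)²) - (5 + 5*0))*43)*(-67) = (((2 + (4*(¼))²) - (5 + 0))*43)*(-67) = (((2 + 1²) - 1*5)*43)*(-67) = (((2 + 1) - 5)*43)*(-67) = ((3 - 5)*43)*(-67) = -2*43*(-67) = -86*(-67) = 5762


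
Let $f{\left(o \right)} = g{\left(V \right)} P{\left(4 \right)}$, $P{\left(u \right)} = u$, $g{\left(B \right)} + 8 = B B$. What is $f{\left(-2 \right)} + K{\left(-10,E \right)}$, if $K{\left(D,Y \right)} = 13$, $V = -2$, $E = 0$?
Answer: $-3$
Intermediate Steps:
$g{\left(B \right)} = -8 + B^{2}$ ($g{\left(B \right)} = -8 + B B = -8 + B^{2}$)
$f{\left(o \right)} = -16$ ($f{\left(o \right)} = \left(-8 + \left(-2\right)^{2}\right) 4 = \left(-8 + 4\right) 4 = \left(-4\right) 4 = -16$)
$f{\left(-2 \right)} + K{\left(-10,E \right)} = -16 + 13 = -3$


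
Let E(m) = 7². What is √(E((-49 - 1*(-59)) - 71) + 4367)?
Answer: 8*√69 ≈ 66.453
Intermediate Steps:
E(m) = 49
√(E((-49 - 1*(-59)) - 71) + 4367) = √(49 + 4367) = √4416 = 8*√69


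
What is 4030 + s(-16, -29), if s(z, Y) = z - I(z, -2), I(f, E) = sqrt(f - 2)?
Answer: 4014 - 3*I*sqrt(2) ≈ 4014.0 - 4.2426*I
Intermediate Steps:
I(f, E) = sqrt(-2 + f)
s(z, Y) = z - sqrt(-2 + z)
4030 + s(-16, -29) = 4030 + (-16 - sqrt(-2 - 16)) = 4030 + (-16 - sqrt(-18)) = 4030 + (-16 - 3*I*sqrt(2)) = 4014 - 3*I*sqrt(2)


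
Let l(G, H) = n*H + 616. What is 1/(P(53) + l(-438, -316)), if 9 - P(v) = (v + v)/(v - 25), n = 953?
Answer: -14/4207375 ≈ -3.3275e-6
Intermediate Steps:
P(v) = 9 - 2*v/(-25 + v) (P(v) = 9 - (v + v)/(v - 25) = 9 - 2*v/(-25 + v))
l(G, H) = 616 + 953*H (l(G, H) = 953*H + 616 = 616 + 953*H)
1/(P(53) + l(-438, -316)) = 1/((-225 + 7*53)/(-25 + 53) + (616 + 953*(-316))) = 1/((-225 + 371)/28 + (616 - 301148)) = 1/((1/28)*146 - 300532) = 1/(73/14 - 300532) = 1/(-4207375/14) = -14/4207375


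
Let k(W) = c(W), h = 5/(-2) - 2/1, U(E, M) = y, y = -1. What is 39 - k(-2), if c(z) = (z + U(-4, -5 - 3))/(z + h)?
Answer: 501/13 ≈ 38.538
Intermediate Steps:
U(E, M) = -1
h = -9/2 (h = 5*(-1/2) - 2*1 = -5/2 - 2 = -9/2 ≈ -4.5000)
c(z) = (-1 + z)/(-9/2 + z) (c(z) = (z - 1)/(z - 9/2) = (-1 + z)/(-9/2 + z))
k(W) = 2*(-1 + W)/(-9 + 2*W)
39 - k(-2) = 39 - 2*(-1 - 2)/(-9 + 2*(-2)) = 39 - 2*(-3)/(-9 - 4) = 39 - 2*(-3)/(-13) = 39 - 2*(-1)*(-3)/13 = 39 - 1*6/13 = 39 - 6/13 = 501/13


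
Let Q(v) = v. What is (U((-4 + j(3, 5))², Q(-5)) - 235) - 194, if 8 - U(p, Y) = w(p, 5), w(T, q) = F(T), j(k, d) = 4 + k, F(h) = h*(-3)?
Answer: -394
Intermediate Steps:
F(h) = -3*h
w(T, q) = -3*T
U(p, Y) = 8 + 3*p (U(p, Y) = 8 - (-3)*p = 8 + 3*p)
(U((-4 + j(3, 5))², Q(-5)) - 235) - 194 = ((8 + 3*(-4 + (4 + 3))²) - 235) - 194 = ((8 + 3*(-4 + 7)²) - 235) - 194 = ((8 + 3*3²) - 235) - 194 = ((8 + 3*9) - 235) - 194 = ((8 + 27) - 235) - 194 = (35 - 235) - 194 = -200 - 194 = -394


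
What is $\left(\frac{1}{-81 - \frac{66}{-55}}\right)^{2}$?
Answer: $\frac{25}{159201} \approx 0.00015703$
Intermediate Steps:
$\left(\frac{1}{-81 - \frac{66}{-55}}\right)^{2} = \left(\frac{1}{-81 - - \frac{6}{5}}\right)^{2} = \left(\frac{1}{-81 + \frac{6}{5}}\right)^{2} = \left(\frac{1}{- \frac{399}{5}}\right)^{2} = \left(- \frac{5}{399}\right)^{2} = \frac{25}{159201}$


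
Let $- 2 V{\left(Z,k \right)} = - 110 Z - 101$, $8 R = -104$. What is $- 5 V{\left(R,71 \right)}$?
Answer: $\frac{6645}{2} \approx 3322.5$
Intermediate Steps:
$R = -13$ ($R = \frac{1}{8} \left(-104\right) = -13$)
$V{\left(Z,k \right)} = \frac{101}{2} + 55 Z$ ($V{\left(Z,k \right)} = - \frac{- 110 Z - 101}{2} = - \frac{-101 - 110 Z}{2} = \frac{101}{2} + 55 Z$)
$- 5 V{\left(R,71 \right)} = - 5 \left(\frac{101}{2} + 55 \left(-13\right)\right) = - 5 \left(\frac{101}{2} - 715\right) = \left(-5\right) \left(- \frac{1329}{2}\right) = \frac{6645}{2}$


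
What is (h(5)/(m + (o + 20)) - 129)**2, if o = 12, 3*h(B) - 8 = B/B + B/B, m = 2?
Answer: 43217476/2601 ≈ 16616.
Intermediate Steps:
h(B) = 10/3 (h(B) = 8/3 + (B/B + B/B)/3 = 8/3 + (1 + 1)/3 = 8/3 + (1/3)*2 = 8/3 + 2/3 = 10/3)
(h(5)/(m + (o + 20)) - 129)**2 = (10/(3*(2 + (12 + 20))) - 129)**2 = (10/(3*(2 + 32)) - 129)**2 = ((10/3)/34 - 129)**2 = ((10/3)*(1/34) - 129)**2 = (5/51 - 129)**2 = (-6574/51)**2 = 43217476/2601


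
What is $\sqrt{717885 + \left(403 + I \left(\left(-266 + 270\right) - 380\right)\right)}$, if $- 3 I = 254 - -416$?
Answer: $\frac{8 \sqrt{112818}}{3} \approx 895.69$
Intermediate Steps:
$I = - \frac{670}{3}$ ($I = - \frac{254 - -416}{3} = - \frac{254 + 416}{3} = \left(- \frac{1}{3}\right) 670 = - \frac{670}{3} \approx -223.33$)
$\sqrt{717885 + \left(403 + I \left(\left(-266 + 270\right) - 380\right)\right)} = \sqrt{717885 - \left(-403 + \frac{670 \left(\left(-266 + 270\right) - 380\right)}{3}\right)} = \sqrt{717885 - \left(-403 + \frac{670 \left(4 - 380\right)}{3}\right)} = \sqrt{717885 + \left(403 - - \frac{251920}{3}\right)} = \sqrt{717885 + \left(403 + \frac{251920}{3}\right)} = \sqrt{717885 + \frac{253129}{3}} = \sqrt{\frac{2406784}{3}} = \frac{8 \sqrt{112818}}{3}$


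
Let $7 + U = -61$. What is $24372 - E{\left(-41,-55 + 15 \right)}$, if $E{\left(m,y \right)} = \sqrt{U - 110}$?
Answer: $24372 - i \sqrt{178} \approx 24372.0 - 13.342 i$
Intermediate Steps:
$U = -68$ ($U = -7 - 61 = -68$)
$E{\left(m,y \right)} = i \sqrt{178}$ ($E{\left(m,y \right)} = \sqrt{-68 - 110} = \sqrt{-178} = i \sqrt{178}$)
$24372 - E{\left(-41,-55 + 15 \right)} = 24372 - i \sqrt{178}$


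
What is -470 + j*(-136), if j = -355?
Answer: 47810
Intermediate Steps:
-470 + j*(-136) = -470 - 355*(-136) = -470 + 48280 = 47810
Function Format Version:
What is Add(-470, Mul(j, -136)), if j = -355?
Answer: 47810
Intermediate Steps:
Add(-470, Mul(j, -136)) = Add(-470, Mul(-355, -136)) = Add(-470, 48280) = 47810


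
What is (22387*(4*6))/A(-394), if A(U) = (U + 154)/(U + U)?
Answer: 8820478/5 ≈ 1.7641e+6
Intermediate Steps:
A(U) = (154 + U)/(2*U) (A(U) = (154 + U)/((2*U)) = (154 + U)*(1/(2*U)) = (154 + U)/(2*U))
(22387*(4*6))/A(-394) = (22387*(4*6))/(((1/2)*(154 - 394)/(-394))) = (22387*24)/(((1/2)*(-1/394)*(-240))) = 537288/(60/197) = 537288*(197/60) = 8820478/5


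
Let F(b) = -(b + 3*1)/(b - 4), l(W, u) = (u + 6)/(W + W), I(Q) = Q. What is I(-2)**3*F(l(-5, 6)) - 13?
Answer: -205/13 ≈ -15.769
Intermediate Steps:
l(W, u) = (6 + u)/(2*W) (l(W, u) = (6 + u)/((2*W)) = (6 + u)*(1/(2*W)) = (6 + u)/(2*W))
F(b) = -(3 + b)/(-4 + b) (F(b) = -(b + 3)/(-4 + b) = -(3 + b)/(-4 + b))
I(-2)**3*F(l(-5, 6)) - 13 = (-2)**3*((-3 - (6 + 6)/(2*(-5)))/(-4 + (1/2)*(6 + 6)/(-5))) - 13 = -8*(-3 - (-1)*12/(2*5))/(-4 + (1/2)*(-1/5)*12) - 13 = -8*(-3 - 1*(-6/5))/(-4 - 6/5) - 13 = -8*(-3 + 6/5)/(-26/5) - 13 = -(-20)*(-9)/(13*5) - 13 = -8*9/26 - 13 = -36/13 - 13 = -205/13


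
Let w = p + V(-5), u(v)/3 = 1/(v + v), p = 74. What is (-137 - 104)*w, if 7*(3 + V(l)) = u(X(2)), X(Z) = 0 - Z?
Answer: -478385/28 ≈ -17085.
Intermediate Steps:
X(Z) = -Z
u(v) = 3/(2*v) (u(v) = 3/(v + v) = 3/((2*v)) = 3*(1/(2*v)) = 3/(2*v))
V(l) = -87/28 (V(l) = -3 + (3/(2*((-1*2))))/7 = -3 + ((3/2)/(-2))/7 = -3 + ((3/2)*(-1/2))/7 = -3 + (1/7)*(-3/4) = -3 - 3/28 = -87/28)
w = 1985/28 (w = 74 - 87/28 = 1985/28 ≈ 70.893)
(-137 - 104)*w = (-137 - 104)*(1985/28) = -241*1985/28 = -478385/28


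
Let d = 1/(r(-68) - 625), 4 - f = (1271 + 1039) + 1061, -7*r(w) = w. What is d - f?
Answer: 14501662/4307 ≈ 3367.0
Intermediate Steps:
r(w) = -w/7
f = -3367 (f = 4 - ((1271 + 1039) + 1061) = 4 - (2310 + 1061) = 4 - 1*3371 = 4 - 3371 = -3367)
d = -7/4307 (d = 1/(-⅐*(-68) - 625) = 1/(68/7 - 625) = 1/(-4307/7) = -7/4307 ≈ -0.0016253)
d - f = -7/4307 - 1*(-3367) = -7/4307 + 3367 = 14501662/4307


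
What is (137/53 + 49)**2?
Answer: 7474756/2809 ≈ 2661.0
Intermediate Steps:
(137/53 + 49)**2 = (2734/53)**2 = 7474756/2809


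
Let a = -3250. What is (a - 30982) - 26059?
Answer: -60291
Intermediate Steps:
(a - 30982) - 26059 = (-3250 - 30982) - 26059 = -34232 - 26059 = -60291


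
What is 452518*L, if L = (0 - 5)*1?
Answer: -2262590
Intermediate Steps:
L = -5 (L = -5*1 = -5)
452518*L = 452518*(-5) = -2262590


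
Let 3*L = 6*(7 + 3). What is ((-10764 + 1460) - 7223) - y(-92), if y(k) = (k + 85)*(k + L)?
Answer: -17031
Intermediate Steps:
L = 20 (L = (6*(7 + 3))/3 = (6*10)/3 = (⅓)*60 = 20)
y(k) = (20 + k)*(85 + k) (y(k) = (k + 85)*(k + 20) = (85 + k)*(20 + k) = (20 + k)*(85 + k))
((-10764 + 1460) - 7223) - y(-92) = ((-10764 + 1460) - 7223) - (1700 + (-92)² + 105*(-92)) = (-9304 - 7223) - (1700 + 8464 - 9660) = -16527 - 1*504 = -16527 - 504 = -17031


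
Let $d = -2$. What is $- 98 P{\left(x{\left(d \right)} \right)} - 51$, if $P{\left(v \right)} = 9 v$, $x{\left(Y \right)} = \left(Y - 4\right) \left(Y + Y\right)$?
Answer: $-21219$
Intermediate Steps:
$x{\left(Y \right)} = 2 Y \left(-4 + Y\right)$ ($x{\left(Y \right)} = \left(-4 + Y\right) 2 Y = 2 Y \left(-4 + Y\right)$)
$- 98 P{\left(x{\left(d \right)} \right)} - 51 = - 98 \cdot 9 \cdot 2 \left(-2\right) \left(-4 - 2\right) - 51 = - 98 \cdot 9 \cdot 2 \left(-2\right) \left(-6\right) - 51 = - 98 \cdot 9 \cdot 24 - 51 = \left(-98\right) 216 - 51 = -21168 - 51 = -21219$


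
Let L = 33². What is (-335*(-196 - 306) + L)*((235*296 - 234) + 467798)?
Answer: 90913071116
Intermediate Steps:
L = 1089
(-335*(-196 - 306) + L)*((235*296 - 234) + 467798) = (-335*(-196 - 306) + 1089)*((235*296 - 234) + 467798) = (-335*(-502) + 1089)*((69560 - 234) + 467798) = (168170 + 1089)*(69326 + 467798) = 169259*537124 = 90913071116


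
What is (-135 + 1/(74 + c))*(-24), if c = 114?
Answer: 152274/47 ≈ 3239.9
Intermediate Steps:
(-135 + 1/(74 + c))*(-24) = (-135 + 1/(74 + 114))*(-24) = (-135 + 1/188)*(-24) = -25379/188*(-24) = 152274/47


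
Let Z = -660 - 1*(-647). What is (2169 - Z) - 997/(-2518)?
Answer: 5495273/2518 ≈ 2182.4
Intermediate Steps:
Z = -13 (Z = -660 + 647 = -13)
(2169 - Z) - 997/(-2518) = (2169 - 1*(-13)) - 997/(-2518) = (2169 + 13) - 997*(-1/2518) = 2182 + 997/2518 = 5495273/2518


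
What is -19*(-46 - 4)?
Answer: 950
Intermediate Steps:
-19*(-46 - 4) = -19*(-50) = 950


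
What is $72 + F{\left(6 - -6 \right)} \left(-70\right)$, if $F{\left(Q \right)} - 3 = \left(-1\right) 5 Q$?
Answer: $4062$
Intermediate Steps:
$F{\left(Q \right)} = 3 - 5 Q$ ($F{\left(Q \right)} = 3 + \left(-1\right) 5 Q = 3 - 5 Q$)
$72 + F{\left(6 - -6 \right)} \left(-70\right) = 72 + \left(3 - 5 \left(6 - -6\right)\right) \left(-70\right) = 72 + \left(3 - 5 \left(6 + 6\right)\right) \left(-70\right) = 72 + \left(3 - 60\right) \left(-70\right) = 72 - -3990 = 72 + 3990 = 4062$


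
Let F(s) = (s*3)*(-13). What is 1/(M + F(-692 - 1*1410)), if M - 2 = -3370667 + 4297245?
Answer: 1/1008558 ≈ 9.9151e-7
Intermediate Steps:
F(s) = -39*s (F(s) = (3*s)*(-13) = -39*s)
M = 926580 (M = 2 + (-3370667 + 4297245) = 2 + 926578 = 926580)
1/(M + F(-692 - 1*1410)) = 1/(926580 - 39*(-692 - 1*1410)) = 1/(926580 - 39*(-692 - 1410)) = 1/(926580 - 39*(-2102)) = 1/(926580 + 81978) = 1/1008558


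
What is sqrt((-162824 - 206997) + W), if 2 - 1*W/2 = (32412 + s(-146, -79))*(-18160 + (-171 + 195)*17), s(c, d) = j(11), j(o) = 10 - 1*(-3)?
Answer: sqrt(1150847383) ≈ 33924.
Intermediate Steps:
j(o) = 13 (j(o) = 10 + 3 = 13)
s(c, d) = 13
W = 1151217204 (W = 4 - 2*(32412 + 13)*(-18160 + (-171 + 195)*17) = 4 - 64850*(-18160 + 24*17) = 4 - 64850*(-18160 + 408) = 4 - 64850*(-17752) = 4 - 2*(-575608600) = 4 + 1151217200 = 1151217204)
sqrt((-162824 - 206997) + W) = sqrt((-162824 - 206997) + 1151217204) = sqrt(-369821 + 1151217204) = sqrt(1150847383)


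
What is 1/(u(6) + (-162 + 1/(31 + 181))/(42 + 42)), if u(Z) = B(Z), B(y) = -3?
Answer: -17808/87767 ≈ -0.20290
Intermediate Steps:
u(Z) = -3
1/(u(6) + (-162 + 1/(31 + 181))/(42 + 42)) = 1/(-3 + (-162 + 1/(31 + 181))/(42 + 42)) = 1/(-3 + (-162 + 1/212)/84) = 1/(-3 + (-162 + 1/212)*(1/84)) = 1/(-3 - 34343/212*1/84) = 1/(-3 - 34343/17808) = 1/(-87767/17808) = -17808/87767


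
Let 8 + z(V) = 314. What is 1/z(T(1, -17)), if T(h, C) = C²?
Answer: 1/306 ≈ 0.0032680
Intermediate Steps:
z(V) = 306 (z(V) = -8 + 314 = 306)
1/z(T(1, -17)) = 1/306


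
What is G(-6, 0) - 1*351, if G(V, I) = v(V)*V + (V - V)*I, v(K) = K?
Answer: -315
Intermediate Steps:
G(V, I) = V² (G(V, I) = V*V + (V - V)*I = V² + 0*I = V² + 0 = V²)
G(-6, 0) - 1*351 = (-6)² - 1*351 = 36 - 351 = -315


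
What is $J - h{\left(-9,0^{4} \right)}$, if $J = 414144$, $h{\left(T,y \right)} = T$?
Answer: $414153$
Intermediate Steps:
$J - h{\left(-9,0^{4} \right)} = 414144 - -9 = 414144 + 9 = 414153$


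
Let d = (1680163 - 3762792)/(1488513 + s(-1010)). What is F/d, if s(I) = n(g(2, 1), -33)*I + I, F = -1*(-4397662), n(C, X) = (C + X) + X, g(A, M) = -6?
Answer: -6861333398626/2082629 ≈ -3.2946e+6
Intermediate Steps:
n(C, X) = C + 2*X
F = 4397662
s(I) = -71*I (s(I) = (-6 + 2*(-33))*I + I = (-6 - 66)*I + I = -72*I + I = -71*I)
d = -2082629/1560223 (d = (1680163 - 3762792)/(1488513 - 71*(-1010)) = -2082629/(1488513 + 71710) = -2082629/1560223 ≈ -1.3348)
F/d = 4397662/(-2082629/1560223) = 4397662*(-1560223/2082629) = -6861333398626/2082629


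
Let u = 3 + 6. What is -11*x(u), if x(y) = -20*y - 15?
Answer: 2145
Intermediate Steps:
u = 9
x(y) = -15 - 20*y
-11*x(u) = -11*(-15 - 20*9) = -11*(-15 - 180) = -11*(-195) = 2145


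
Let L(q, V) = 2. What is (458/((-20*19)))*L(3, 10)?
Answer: -229/95 ≈ -2.4105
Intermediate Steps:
(458/((-20*19)))*L(3, 10) = (458/((-20*19)))*2 = (458/(-380))*2 = (458*(-1/380))*2 = -229/190*2 = -229/95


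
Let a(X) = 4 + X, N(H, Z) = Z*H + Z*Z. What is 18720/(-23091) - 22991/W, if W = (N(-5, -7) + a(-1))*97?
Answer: -229621087/64954983 ≈ -3.5351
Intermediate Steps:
N(H, Z) = Z**2 + H*Z (N(H, Z) = H*Z + Z**2 = Z**2 + H*Z)
W = 8439 (W = (-7*(-5 - 7) + (4 - 1))*97 = (-7*(-12) + 3)*97 = (84 + 3)*97 = 87*97 = 8439)
18720/(-23091) - 22991/W = 18720/(-23091) - 22991/8439 = 18720*(-1/23091) - 22991*1/8439 = -6240/7697 - 22991/8439 = -229621087/64954983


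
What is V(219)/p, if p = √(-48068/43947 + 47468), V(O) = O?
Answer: 657*√636629709314/521507032 ≈ 1.0052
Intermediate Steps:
p = 4*√636629709314/14649 (p = √(-48068*1/43947 + 47468) = √(-48068/43947 + 47468) = √(2086028128/43947) = 4*√636629709314/14649 ≈ 217.87)
V(219)/p = 219/((4*√636629709314/14649)) = 219*(3*√636629709314/521507032) = 657*√636629709314/521507032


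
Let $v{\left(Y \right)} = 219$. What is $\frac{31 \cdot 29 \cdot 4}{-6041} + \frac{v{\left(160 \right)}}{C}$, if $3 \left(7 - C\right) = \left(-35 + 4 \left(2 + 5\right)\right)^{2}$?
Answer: $- \frac{581375}{24164} \approx -24.06$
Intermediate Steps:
$C = - \frac{28}{3}$ ($C = 7 - \frac{\left(-35 + 4 \left(2 + 5\right)\right)^{2}}{3} = 7 - \frac{\left(-35 + 4 \cdot 7\right)^{2}}{3} = 7 - \frac{\left(-35 + 28\right)^{2}}{3} = 7 - \frac{\left(-7\right)^{2}}{3} = 7 - \frac{49}{3} = - \frac{28}{3} \approx -9.3333$)
$\frac{31 \cdot 29 \cdot 4}{-6041} + \frac{v{\left(160 \right)}}{C} = \frac{31 \cdot 29 \cdot 4}{-6041} + \frac{219}{- \frac{28}{3}} = 899 \cdot 4 \left(- \frac{1}{6041}\right) + 219 \left(- \frac{3}{28}\right) = 3596 \left(- \frac{1}{6041}\right) - \frac{657}{28} = - \frac{3596}{6041} - \frac{657}{28} = - \frac{581375}{24164}$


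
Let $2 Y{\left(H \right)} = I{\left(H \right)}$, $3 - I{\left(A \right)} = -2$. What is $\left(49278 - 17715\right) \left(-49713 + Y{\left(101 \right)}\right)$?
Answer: $- \frac{3138025023}{2} \approx -1.569 \cdot 10^{9}$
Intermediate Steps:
$I{\left(A \right)} = 5$ ($I{\left(A \right)} = 3 - -2 = 3 + 2 = 5$)
$Y{\left(H \right)} = \frac{5}{2}$ ($Y{\left(H \right)} = \frac{1}{2} \cdot 5 = \frac{5}{2}$)
$\left(49278 - 17715\right) \left(-49713 + Y{\left(101 \right)}\right) = \left(49278 - 17715\right) \left(-49713 + \frac{5}{2}\right) = 31563 \left(- \frac{99421}{2}\right) = - \frac{3138025023}{2}$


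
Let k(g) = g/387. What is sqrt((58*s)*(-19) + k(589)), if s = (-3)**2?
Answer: I*sqrt(165020111)/129 ≈ 99.582*I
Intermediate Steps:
s = 9
k(g) = g/387 (k(g) = g*(1/387) = g/387)
sqrt((58*s)*(-19) + k(589)) = sqrt((58*9)*(-19) + (1/387)*589) = sqrt(522*(-19) + 589/387) = sqrt(-9918 + 589/387) = sqrt(-3837677/387) = I*sqrt(165020111)/129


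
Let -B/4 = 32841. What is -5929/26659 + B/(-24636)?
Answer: 279663836/54730927 ≈ 5.1098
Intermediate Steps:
B = -131364 (B = -4*32841 = -131364)
-5929/26659 + B/(-24636) = -5929/26659 - 131364/(-24636) = -5929*1/26659 - 131364*(-1/24636) = -5929/26659 + 10947/2053 = 279663836/54730927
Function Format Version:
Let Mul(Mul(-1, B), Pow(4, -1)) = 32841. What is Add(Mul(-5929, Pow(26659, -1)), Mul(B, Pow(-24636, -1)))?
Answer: Rational(279663836, 54730927) ≈ 5.1098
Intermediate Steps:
B = -131364 (B = Mul(-4, 32841) = -131364)
Add(Mul(-5929, Pow(26659, -1)), Mul(B, Pow(-24636, -1))) = Add(Mul(-5929, Pow(26659, -1)), Mul(-131364, Pow(-24636, -1))) = Add(Mul(-5929, Rational(1, 26659)), Mul(-131364, Rational(-1, 24636))) = Add(Rational(-5929, 26659), Rational(10947, 2053)) = Rational(279663836, 54730927)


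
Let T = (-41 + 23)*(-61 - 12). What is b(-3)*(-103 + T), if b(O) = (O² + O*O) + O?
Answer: 18165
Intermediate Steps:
b(O) = O + 2*O² (b(O) = (O² + O²) + O = 2*O² + O = O + 2*O²)
T = 1314 (T = -18*(-73) = 1314)
b(-3)*(-103 + T) = (-3*(1 + 2*(-3)))*(-103 + 1314) = -3*(1 - 6)*1211 = -3*(-5)*1211 = 15*1211 = 18165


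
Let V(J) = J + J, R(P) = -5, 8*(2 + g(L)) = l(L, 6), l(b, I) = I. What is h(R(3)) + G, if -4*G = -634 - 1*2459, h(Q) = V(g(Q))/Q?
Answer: 3095/4 ≈ 773.75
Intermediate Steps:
g(L) = -5/4 (g(L) = -2 + (⅛)*6 = -2 + ¾ = -5/4)
V(J) = 2*J
h(Q) = -5/(2*Q) (h(Q) = (2*(-5/4))/Q = -5/(2*Q))
G = 3093/4 (G = -(-634 - 1*2459)/4 = -(-634 - 2459)/4 = -¼*(-3093) = 3093/4 ≈ 773.25)
h(R(3)) + G = -5/2/(-5) + 3093/4 = -5/2*(-⅕) + 3093/4 = ½ + 3093/4 = 3095/4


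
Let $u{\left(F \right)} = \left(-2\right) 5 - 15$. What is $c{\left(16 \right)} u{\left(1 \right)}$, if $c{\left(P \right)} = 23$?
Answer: $-575$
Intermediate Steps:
$u{\left(F \right)} = -25$ ($u{\left(F \right)} = -10 - 15 = -25$)
$c{\left(16 \right)} u{\left(1 \right)} = 23 \left(-25\right) = -575$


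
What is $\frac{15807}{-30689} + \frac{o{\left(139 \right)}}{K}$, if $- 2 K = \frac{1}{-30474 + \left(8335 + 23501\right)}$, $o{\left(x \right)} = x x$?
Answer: $- \frac{1615174484163}{30689} \approx -5.263 \cdot 10^{7}$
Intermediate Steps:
$o{\left(x \right)} = x^{2}$
$K = - \frac{1}{2724}$ ($K = - \frac{1}{2 \left(-30474 + \left(8335 + 23501\right)\right)} = - \frac{1}{2 \left(-30474 + 31836\right)} = - \frac{1}{2 \cdot 1362} = \left(- \frac{1}{2}\right) \frac{1}{1362} = - \frac{1}{2724} \approx -0.00036711$)
$\frac{15807}{-30689} + \frac{o{\left(139 \right)}}{K} = \frac{15807}{-30689} + \frac{139^{2}}{- \frac{1}{2724}} = 15807 \left(- \frac{1}{30689}\right) + 19321 \left(-2724\right) = - \frac{15807}{30689} - 52630404 = - \frac{1615174484163}{30689}$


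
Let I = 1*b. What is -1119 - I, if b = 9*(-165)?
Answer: 366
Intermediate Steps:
b = -1485
I = -1485 (I = 1*(-1485) = -1485)
-1119 - I = -1119 - 1*(-1485) = -1119 + 1485 = 366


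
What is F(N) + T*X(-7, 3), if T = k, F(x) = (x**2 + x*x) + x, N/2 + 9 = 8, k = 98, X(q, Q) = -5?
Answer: -484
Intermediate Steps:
N = -2 (N = -18 + 2*8 = -18 + 16 = -2)
F(x) = x + 2*x**2 (F(x) = (x**2 + x**2) + x = 2*x**2 + x = x + 2*x**2)
T = 98
F(N) + T*X(-7, 3) = -2*(1 + 2*(-2)) + 98*(-5) = -2*(1 - 4) - 490 = -2*(-3) - 490 = 6 - 490 = -484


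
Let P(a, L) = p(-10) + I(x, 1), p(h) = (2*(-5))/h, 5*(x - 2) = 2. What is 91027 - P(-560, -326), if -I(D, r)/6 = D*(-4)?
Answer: 454842/5 ≈ 90968.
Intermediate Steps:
x = 12/5 (x = 2 + (1/5)*2 = 2 + 2/5 = 12/5 ≈ 2.4000)
I(D, r) = 24*D (I(D, r) = -6*D*(-4) = -(-24)*D = 24*D)
p(h) = -10/h
P(a, L) = 293/5 (P(a, L) = -10/(-10) + 24*(12/5) = -10*(-1/10) + 288/5 = 1 + 288/5 = 293/5)
91027 - P(-560, -326) = 91027 - 1*293/5 = 91027 - 293/5 = 454842/5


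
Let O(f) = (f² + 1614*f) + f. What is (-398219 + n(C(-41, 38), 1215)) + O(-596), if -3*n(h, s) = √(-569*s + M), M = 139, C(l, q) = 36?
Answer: -1005543 - 2*I*√172799/3 ≈ -1.0055e+6 - 277.13*I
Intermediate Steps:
O(f) = f² + 1615*f
n(h, s) = -√(139 - 569*s)/3 (n(h, s) = -√(-569*s + 139)/3 = -√(139 - 569*s)/3)
(-398219 + n(C(-41, 38), 1215)) + O(-596) = (-398219 - √(139 - 569*1215)/3) - 596*(1615 - 596) = (-398219 - √(139 - 691335)/3) - 596*1019 = (-398219 - 2*I*√172799/3) - 607324 = -1005543 - 2*I*√172799/3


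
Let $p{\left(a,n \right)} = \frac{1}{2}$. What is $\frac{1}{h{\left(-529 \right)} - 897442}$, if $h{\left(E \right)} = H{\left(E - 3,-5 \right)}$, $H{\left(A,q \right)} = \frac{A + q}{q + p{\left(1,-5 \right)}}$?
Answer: $- \frac{3}{2691968} \approx -1.1144 \cdot 10^{-6}$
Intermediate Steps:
$p{\left(a,n \right)} = \frac{1}{2}$
$H{\left(A,q \right)} = \frac{A + q}{\frac{1}{2} + q}$ ($H{\left(A,q \right)} = \frac{A + q}{q + \frac{1}{2}} = \frac{A + q}{\frac{1}{2} + q}$)
$h{\left(E \right)} = \frac{16}{9} - \frac{2 E}{9}$ ($h{\left(E \right)} = \frac{2 \left(\left(E - 3\right) - 5\right)}{1 + 2 \left(-5\right)} = \frac{2 \left(\left(E - 3\right) - 5\right)}{1 - 10} = \frac{2 \left(\left(-3 + E\right) - 5\right)}{-9} = 2 \left(- \frac{1}{9}\right) \left(-8 + E\right) = \frac{16}{9} - \frac{2 E}{9}$)
$\frac{1}{h{\left(-529 \right)} - 897442} = \frac{1}{\left(\frac{16}{9} - - \frac{1058}{9}\right) - 897442} = \frac{1}{\left(\frac{16}{9} + \frac{1058}{9}\right) - 897442} = \frac{1}{\frac{358}{3} - 897442} = \frac{1}{- \frac{2691968}{3}} = - \frac{3}{2691968}$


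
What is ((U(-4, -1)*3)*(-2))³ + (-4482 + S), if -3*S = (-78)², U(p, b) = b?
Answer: -6294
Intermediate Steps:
S = -2028 (S = -⅓*(-78)² = -⅓*6084 = -2028)
((U(-4, -1)*3)*(-2))³ + (-4482 + S) = (-1*3*(-2))³ + (-4482 - 2028) = (-3*(-2))³ - 6510 = 6³ - 6510 = 216 - 6510 = -6294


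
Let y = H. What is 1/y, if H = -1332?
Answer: -1/1332 ≈ -0.00075075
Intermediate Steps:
y = -1332
1/y = 1/(-1332) = -1/1332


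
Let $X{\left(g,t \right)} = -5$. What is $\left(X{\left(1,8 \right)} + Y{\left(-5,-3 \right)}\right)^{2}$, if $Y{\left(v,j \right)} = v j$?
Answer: $100$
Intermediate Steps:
$Y{\left(v,j \right)} = j v$
$\left(X{\left(1,8 \right)} + Y{\left(-5,-3 \right)}\right)^{2} = \left(-5 - -15\right)^{2} = \left(-5 + 15\right)^{2} = 10^{2} = 100$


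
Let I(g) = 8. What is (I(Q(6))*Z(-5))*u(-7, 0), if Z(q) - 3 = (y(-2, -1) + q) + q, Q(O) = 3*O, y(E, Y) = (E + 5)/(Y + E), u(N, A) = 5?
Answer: -320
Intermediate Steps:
y(E, Y) = (5 + E)/(E + Y)
Z(q) = 2 + 2*q (Z(q) = 3 + (((5 - 2)/(-2 - 1) + q) + q) = 3 + ((3/(-3) + q) + q) = 3 + ((-⅓*3 + q) + q) = 3 + ((-1 + q) + q) = 3 + (-1 + 2*q) = 2 + 2*q)
(I(Q(6))*Z(-5))*u(-7, 0) = (8*(2 + 2*(-5)))*5 = (8*(2 - 10))*5 = (8*(-8))*5 = -64*5 = -320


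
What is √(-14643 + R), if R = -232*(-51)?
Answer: I*√2811 ≈ 53.019*I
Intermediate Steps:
R = 11832
√(-14643 + R) = √(-14643 + 11832) = √(-2811) = I*√2811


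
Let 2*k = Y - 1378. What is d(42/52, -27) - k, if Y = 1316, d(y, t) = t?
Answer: 4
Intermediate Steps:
k = -31 (k = (1316 - 1378)/2 = (1/2)*(-62) = -31)
d(42/52, -27) - k = -27 - 1*(-31) = -27 + 31 = 4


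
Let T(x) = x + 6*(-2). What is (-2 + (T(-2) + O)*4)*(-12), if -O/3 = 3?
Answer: 1128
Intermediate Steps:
T(x) = -12 + x (T(x) = x - 12 = -12 + x)
O = -9 (O = -3*3 = -9)
(-2 + (T(-2) + O)*4)*(-12) = (-2 + ((-12 - 2) - 9)*4)*(-12) = (-2 + (-14 - 9)*4)*(-12) = (-2 - 23*4)*(-12) = (-2 - 92)*(-12) = -94*(-12) = 1128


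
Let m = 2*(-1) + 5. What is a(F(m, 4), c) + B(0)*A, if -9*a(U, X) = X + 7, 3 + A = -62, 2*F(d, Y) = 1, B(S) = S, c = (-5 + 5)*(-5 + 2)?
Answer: -7/9 ≈ -0.77778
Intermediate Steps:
c = 0 (c = 0*(-3) = 0)
m = 3 (m = -2 + 5 = 3)
F(d, Y) = ½ (F(d, Y) = (½)*1 = ½)
A = -65 (A = -3 - 62 = -65)
a(U, X) = -7/9 - X/9 (a(U, X) = -(X + 7)/9 = -(7 + X)/9 = -7/9 - X/9)
a(F(m, 4), c) + B(0)*A = (-7/9 - ⅑*0) + 0*(-65) = (-7/9 + 0) + 0 = -7/9 + 0 = -7/9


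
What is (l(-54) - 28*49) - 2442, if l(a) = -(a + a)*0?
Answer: -3814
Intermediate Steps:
l(a) = 0 (l(a) = -2*a*0 = -1*0 = 0)
(l(-54) - 28*49) - 2442 = (0 - 28*49) - 2442 = (0 - 1372) - 2442 = -1372 - 2442 = -3814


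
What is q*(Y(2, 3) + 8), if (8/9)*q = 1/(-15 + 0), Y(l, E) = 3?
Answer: -33/40 ≈ -0.82500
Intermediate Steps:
q = -3/40 (q = 9/(8*(-15 + 0)) = (9/8)/(-15) = (9/8)*(-1/15) = -3/40 ≈ -0.075000)
q*(Y(2, 3) + 8) = -3*(3 + 8)/40 = -3/40*11 = -33/40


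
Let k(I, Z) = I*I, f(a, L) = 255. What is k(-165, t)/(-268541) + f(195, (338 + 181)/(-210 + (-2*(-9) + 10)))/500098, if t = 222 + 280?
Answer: -13546690095/134296817018 ≈ -0.10087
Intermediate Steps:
t = 502
k(I, Z) = I**2
k(-165, t)/(-268541) + f(195, (338 + 181)/(-210 + (-2*(-9) + 10)))/500098 = (-165)**2/(-268541) + 255/500098 = 27225*(-1/268541) + 255*(1/500098) = -27225/268541 + 255/500098 = -13546690095/134296817018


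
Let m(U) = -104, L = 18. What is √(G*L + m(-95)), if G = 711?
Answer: √12694 ≈ 112.67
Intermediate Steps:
√(G*L + m(-95)) = √(711*18 - 104) = √(12798 - 104) = √12694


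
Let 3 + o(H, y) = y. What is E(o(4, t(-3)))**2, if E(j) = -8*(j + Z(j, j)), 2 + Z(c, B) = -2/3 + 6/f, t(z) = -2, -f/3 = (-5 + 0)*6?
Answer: 92416/25 ≈ 3696.6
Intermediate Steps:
f = 90 (f = -3*(-5 + 0)*6 = -(-15)*6 = -3*(-30) = 90)
o(H, y) = -3 + y
Z(c, B) = -13/5 (Z(c, B) = -2 + (-2/3 + 6/90) = -2 + (-2*1/3 + 6*(1/90)) = -2 + (-2/3 + 1/15) = -2 - 3/5 = -13/5)
E(j) = 104/5 - 8*j (E(j) = -8*(j - 13/5) = -8*(-13/5 + j) = 104/5 - 8*j)
E(o(4, t(-3)))**2 = (104/5 - 8*(-3 - 2))**2 = (104/5 - 8*(-5))**2 = (104/5 + 40)**2 = (304/5)**2 = 92416/25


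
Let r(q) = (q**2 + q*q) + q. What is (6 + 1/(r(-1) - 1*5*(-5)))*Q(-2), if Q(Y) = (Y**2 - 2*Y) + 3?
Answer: 1727/26 ≈ 66.423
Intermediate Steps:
Q(Y) = 3 + Y**2 - 2*Y
r(q) = q + 2*q**2 (r(q) = (q**2 + q**2) + q = 2*q**2 + q = q + 2*q**2)
(6 + 1/(r(-1) - 1*5*(-5)))*Q(-2) = (6 + 1/(-(1 + 2*(-1)) - 1*5*(-5)))*(3 + (-2)**2 - 2*(-2)) = (6 + 1/(-(1 - 2) - 5*(-5)))*(3 + 4 + 4) = (6 + 1/(-1*(-1) + 25))*11 = (6 + 1/(1 + 25))*11 = (6 + 1/26)*11 = (157/26)*11 = 1727/26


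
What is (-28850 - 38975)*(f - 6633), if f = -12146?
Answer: 1273685675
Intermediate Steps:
(-28850 - 38975)*(f - 6633) = (-28850 - 38975)*(-12146 - 6633) = -67825*(-18779) = 1273685675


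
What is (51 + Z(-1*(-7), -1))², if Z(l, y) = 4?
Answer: 3025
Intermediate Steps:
(51 + Z(-1*(-7), -1))² = (51 + 4)² = 55² = 3025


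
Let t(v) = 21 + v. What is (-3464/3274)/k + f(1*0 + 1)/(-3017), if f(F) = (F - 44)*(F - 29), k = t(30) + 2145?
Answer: -154765259/387345303 ≈ -0.39955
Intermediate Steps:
k = 2196 (k = (21 + 30) + 2145 = 51 + 2145 = 2196)
f(F) = (-44 + F)*(-29 + F)
(-3464/3274)/k + f(1*0 + 1)/(-3017) = -3464/3274/2196 + (1276 + (1*0 + 1)**2 - 73*(1*0 + 1))/(-3017) = -3464*1/3274*(1/2196) + (1276 + (0 + 1)**2 - 73*(0 + 1))*(-1/3017) = -1732/1637*1/2196 + (1276 + 1**2 - 73*1)*(-1/3017) = -433/898713 + (1276 + 1 - 73)*(-1/3017) = -433/898713 + 1204*(-1/3017) = -433/898713 - 172/431 = -154765259/387345303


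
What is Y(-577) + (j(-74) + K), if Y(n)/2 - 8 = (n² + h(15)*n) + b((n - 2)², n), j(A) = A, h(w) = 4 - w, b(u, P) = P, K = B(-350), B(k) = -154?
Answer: 677186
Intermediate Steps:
K = -154
Y(n) = 16 - 20*n + 2*n² (Y(n) = 16 + 2*((n² + (4 - 1*15)*n) + n) = 16 + 2*((n² + (4 - 15)*n) + n) = 16 + 2*((n² - 11*n) + n) = 16 + 2*(n² - 10*n) = 16 + (-20*n + 2*n²) = 16 - 20*n + 2*n²)
Y(-577) + (j(-74) + K) = (16 - 20*(-577) + 2*(-577)²) + (-74 - 154) = (16 + 11540 + 2*332929) - 228 = (16 + 11540 + 665858) - 228 = 677414 - 228 = 677186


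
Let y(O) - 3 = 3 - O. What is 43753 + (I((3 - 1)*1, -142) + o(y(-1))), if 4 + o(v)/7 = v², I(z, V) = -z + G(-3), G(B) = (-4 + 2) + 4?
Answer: 44068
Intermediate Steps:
G(B) = 2 (G(B) = -2 + 4 = 2)
I(z, V) = 2 - z (I(z, V) = -z + 2 = 2 - z)
y(O) = 6 - O (y(O) = 3 + (3 - O) = 6 - O)
o(v) = -28 + 7*v²
43753 + (I((3 - 1)*1, -142) + o(y(-1))) = 43753 + ((2 - (3 - 1)) + (-28 + 7*(6 - 1*(-1))²)) = 43753 + ((2 - 2) + (-28 + 7*(6 + 1)²)) = 43753 + ((2 - 1*2) + (-28 + 7*7²)) = 43753 + ((2 - 2) + (-28 + 7*49)) = 43753 + (0 + (-28 + 343)) = 43753 + (0 + 315) = 43753 + 315 = 44068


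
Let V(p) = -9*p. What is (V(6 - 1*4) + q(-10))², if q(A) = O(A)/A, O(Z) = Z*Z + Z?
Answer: 729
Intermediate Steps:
O(Z) = Z + Z² (O(Z) = Z² + Z = Z + Z²)
q(A) = 1 + A (q(A) = (A*(1 + A))/A = 1 + A)
(V(6 - 1*4) + q(-10))² = (-9*(6 - 1*4) + (1 - 10))² = (-9*(6 - 4) - 9)² = (-9*2 - 9)² = (-18 - 9)² = (-27)² = 729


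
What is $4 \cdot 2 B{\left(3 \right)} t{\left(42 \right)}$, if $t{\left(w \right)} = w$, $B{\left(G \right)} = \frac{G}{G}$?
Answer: $336$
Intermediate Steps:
$B{\left(G \right)} = 1$
$4 \cdot 2 B{\left(3 \right)} t{\left(42 \right)} = 4 \cdot 2 \cdot 1 \cdot 42 = 8 \cdot 1 \cdot 42 = 8 \cdot 42 = 336$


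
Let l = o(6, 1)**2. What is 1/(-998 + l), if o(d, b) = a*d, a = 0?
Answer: -1/998 ≈ -0.0010020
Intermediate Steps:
o(d, b) = 0 (o(d, b) = 0*d = 0)
l = 0 (l = 0**2 = 0)
1/(-998 + l) = 1/(-998 + 0) = 1/(-998) = -1/998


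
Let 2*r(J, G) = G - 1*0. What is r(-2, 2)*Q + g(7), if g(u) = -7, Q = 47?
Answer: 40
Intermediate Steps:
r(J, G) = G/2 (r(J, G) = (G - 1*0)/2 = (G + 0)/2 = G/2)
r(-2, 2)*Q + g(7) = ((½)*2)*47 - 7 = 1*47 - 7 = 47 - 7 = 40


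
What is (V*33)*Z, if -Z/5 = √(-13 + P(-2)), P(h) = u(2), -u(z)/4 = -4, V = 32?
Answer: -5280*√3 ≈ -9145.2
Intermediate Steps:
u(z) = 16 (u(z) = -4*(-4) = 16)
P(h) = 16
Z = -5*√3 (Z = -5*√(-13 + 16) = -5*√3 ≈ -8.6602)
(V*33)*Z = (32*33)*(-5*√3) = 1056*(-5*√3) = -5280*√3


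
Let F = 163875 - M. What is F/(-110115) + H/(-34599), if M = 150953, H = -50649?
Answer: 1710042119/1269956295 ≈ 1.3465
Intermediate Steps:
F = 12922 (F = 163875 - 1*150953 = 163875 - 150953 = 12922)
F/(-110115) + H/(-34599) = 12922/(-110115) - 50649/(-34599) = 12922*(-1/110115) - 50649*(-1/34599) = -12922/110115 + 16883/11533 = 1710042119/1269956295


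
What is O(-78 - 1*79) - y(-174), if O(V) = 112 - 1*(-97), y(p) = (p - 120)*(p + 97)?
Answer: -22429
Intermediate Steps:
y(p) = (-120 + p)*(97 + p)
O(V) = 209 (O(V) = 112 + 97 = 209)
O(-78 - 1*79) - y(-174) = 209 - (-11640 + (-174)² - 23*(-174)) = 209 - (-11640 + 30276 + 4002) = 209 - 1*22638 = 209 - 22638 = -22429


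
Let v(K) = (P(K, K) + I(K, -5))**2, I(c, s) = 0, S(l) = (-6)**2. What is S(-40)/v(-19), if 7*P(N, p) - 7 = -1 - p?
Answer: 1764/625 ≈ 2.8224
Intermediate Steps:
P(N, p) = 6/7 - p/7 (P(N, p) = 1 + (-1 - p)/7 = 1 + (-1/7 - p/7) = 6/7 - p/7)
S(l) = 36
v(K) = (6/7 - K/7)**2 (v(K) = ((6/7 - K/7) + 0)**2 = (6/7 - K/7)**2)
S(-40)/v(-19) = 36/(((-6 - 19)**2/49)) = 36/(((1/49)*(-25)**2)) = 36/(((1/49)*625)) = 36/(625/49) = 36*(49/625) = 1764/625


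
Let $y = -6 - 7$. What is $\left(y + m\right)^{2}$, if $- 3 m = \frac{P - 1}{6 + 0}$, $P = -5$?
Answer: $\frac{1444}{9} \approx 160.44$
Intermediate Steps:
$m = \frac{1}{3}$ ($m = - \frac{\left(-5 - 1\right) \frac{1}{6 + 0}}{3} = - \frac{\left(-6\right) \frac{1}{6}}{3} = \left(- \frac{1}{3}\right) \left(-1\right) = \frac{1}{3} \approx 0.33333$)
$y = -13$ ($y = -6 - 7 = -13$)
$\left(y + m\right)^{2} = \left(-13 + \frac{1}{3}\right)^{2} = \left(- \frac{38}{3}\right)^{2} = \frac{1444}{9}$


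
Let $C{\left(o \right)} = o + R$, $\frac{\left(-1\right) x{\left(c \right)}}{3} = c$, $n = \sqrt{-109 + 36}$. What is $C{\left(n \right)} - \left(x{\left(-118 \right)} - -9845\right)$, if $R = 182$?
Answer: $-10017 + i \sqrt{73} \approx -10017.0 + 8.544 i$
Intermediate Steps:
$n = i \sqrt{73}$ ($n = \sqrt{-73} = i \sqrt{73} \approx 8.544 i$)
$x{\left(c \right)} = - 3 c$
$C{\left(o \right)} = 182 + o$ ($C{\left(o \right)} = o + 182 = 182 + o$)
$C{\left(n \right)} - \left(x{\left(-118 \right)} - -9845\right) = \left(182 + i \sqrt{73}\right) - \left(\left(-3\right) \left(-118\right) - -9845\right) = \left(182 + i \sqrt{73}\right) - \left(354 + 9845\right) = \left(182 + i \sqrt{73}\right) - 10199 = -10017 + i \sqrt{73}$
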